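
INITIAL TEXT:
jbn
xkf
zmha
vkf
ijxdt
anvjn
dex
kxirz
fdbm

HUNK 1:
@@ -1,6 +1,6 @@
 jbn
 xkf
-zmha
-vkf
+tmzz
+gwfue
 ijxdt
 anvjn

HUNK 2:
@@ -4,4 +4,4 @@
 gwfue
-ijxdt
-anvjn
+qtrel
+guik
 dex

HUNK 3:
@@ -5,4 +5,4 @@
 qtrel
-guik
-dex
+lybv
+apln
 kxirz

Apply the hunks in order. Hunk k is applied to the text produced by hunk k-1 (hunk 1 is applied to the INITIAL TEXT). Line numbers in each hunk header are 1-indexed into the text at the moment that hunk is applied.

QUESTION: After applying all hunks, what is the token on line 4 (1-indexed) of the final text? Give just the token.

Hunk 1: at line 1 remove [zmha,vkf] add [tmzz,gwfue] -> 9 lines: jbn xkf tmzz gwfue ijxdt anvjn dex kxirz fdbm
Hunk 2: at line 4 remove [ijxdt,anvjn] add [qtrel,guik] -> 9 lines: jbn xkf tmzz gwfue qtrel guik dex kxirz fdbm
Hunk 3: at line 5 remove [guik,dex] add [lybv,apln] -> 9 lines: jbn xkf tmzz gwfue qtrel lybv apln kxirz fdbm
Final line 4: gwfue

Answer: gwfue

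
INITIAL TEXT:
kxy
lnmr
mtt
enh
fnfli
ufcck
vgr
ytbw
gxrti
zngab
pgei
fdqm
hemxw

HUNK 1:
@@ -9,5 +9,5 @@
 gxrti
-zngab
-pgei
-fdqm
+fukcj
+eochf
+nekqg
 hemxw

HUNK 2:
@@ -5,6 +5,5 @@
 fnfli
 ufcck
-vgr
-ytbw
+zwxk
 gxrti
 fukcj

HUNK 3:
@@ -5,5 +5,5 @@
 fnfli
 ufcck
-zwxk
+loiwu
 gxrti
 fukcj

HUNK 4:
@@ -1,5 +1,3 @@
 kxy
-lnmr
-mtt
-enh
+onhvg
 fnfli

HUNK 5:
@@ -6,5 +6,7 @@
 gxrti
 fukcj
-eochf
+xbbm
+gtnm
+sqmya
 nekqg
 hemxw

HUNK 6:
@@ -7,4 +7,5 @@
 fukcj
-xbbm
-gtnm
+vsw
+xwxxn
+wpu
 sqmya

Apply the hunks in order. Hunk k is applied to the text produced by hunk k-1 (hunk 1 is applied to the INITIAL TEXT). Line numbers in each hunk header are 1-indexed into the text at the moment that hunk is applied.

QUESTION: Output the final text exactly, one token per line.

Answer: kxy
onhvg
fnfli
ufcck
loiwu
gxrti
fukcj
vsw
xwxxn
wpu
sqmya
nekqg
hemxw

Derivation:
Hunk 1: at line 9 remove [zngab,pgei,fdqm] add [fukcj,eochf,nekqg] -> 13 lines: kxy lnmr mtt enh fnfli ufcck vgr ytbw gxrti fukcj eochf nekqg hemxw
Hunk 2: at line 5 remove [vgr,ytbw] add [zwxk] -> 12 lines: kxy lnmr mtt enh fnfli ufcck zwxk gxrti fukcj eochf nekqg hemxw
Hunk 3: at line 5 remove [zwxk] add [loiwu] -> 12 lines: kxy lnmr mtt enh fnfli ufcck loiwu gxrti fukcj eochf nekqg hemxw
Hunk 4: at line 1 remove [lnmr,mtt,enh] add [onhvg] -> 10 lines: kxy onhvg fnfli ufcck loiwu gxrti fukcj eochf nekqg hemxw
Hunk 5: at line 6 remove [eochf] add [xbbm,gtnm,sqmya] -> 12 lines: kxy onhvg fnfli ufcck loiwu gxrti fukcj xbbm gtnm sqmya nekqg hemxw
Hunk 6: at line 7 remove [xbbm,gtnm] add [vsw,xwxxn,wpu] -> 13 lines: kxy onhvg fnfli ufcck loiwu gxrti fukcj vsw xwxxn wpu sqmya nekqg hemxw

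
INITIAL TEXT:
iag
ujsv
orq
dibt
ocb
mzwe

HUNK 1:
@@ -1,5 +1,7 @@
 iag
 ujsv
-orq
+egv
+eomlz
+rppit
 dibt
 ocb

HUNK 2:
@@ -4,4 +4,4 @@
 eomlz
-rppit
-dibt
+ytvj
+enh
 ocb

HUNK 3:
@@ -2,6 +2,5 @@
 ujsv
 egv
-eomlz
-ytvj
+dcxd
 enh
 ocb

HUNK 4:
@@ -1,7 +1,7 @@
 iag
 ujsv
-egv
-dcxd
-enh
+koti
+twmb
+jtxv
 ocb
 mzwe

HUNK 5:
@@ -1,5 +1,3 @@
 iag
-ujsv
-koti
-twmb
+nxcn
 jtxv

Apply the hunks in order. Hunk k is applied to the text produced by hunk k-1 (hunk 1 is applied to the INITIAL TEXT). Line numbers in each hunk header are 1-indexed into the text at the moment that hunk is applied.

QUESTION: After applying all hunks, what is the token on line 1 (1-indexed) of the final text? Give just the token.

Hunk 1: at line 1 remove [orq] add [egv,eomlz,rppit] -> 8 lines: iag ujsv egv eomlz rppit dibt ocb mzwe
Hunk 2: at line 4 remove [rppit,dibt] add [ytvj,enh] -> 8 lines: iag ujsv egv eomlz ytvj enh ocb mzwe
Hunk 3: at line 2 remove [eomlz,ytvj] add [dcxd] -> 7 lines: iag ujsv egv dcxd enh ocb mzwe
Hunk 4: at line 1 remove [egv,dcxd,enh] add [koti,twmb,jtxv] -> 7 lines: iag ujsv koti twmb jtxv ocb mzwe
Hunk 5: at line 1 remove [ujsv,koti,twmb] add [nxcn] -> 5 lines: iag nxcn jtxv ocb mzwe
Final line 1: iag

Answer: iag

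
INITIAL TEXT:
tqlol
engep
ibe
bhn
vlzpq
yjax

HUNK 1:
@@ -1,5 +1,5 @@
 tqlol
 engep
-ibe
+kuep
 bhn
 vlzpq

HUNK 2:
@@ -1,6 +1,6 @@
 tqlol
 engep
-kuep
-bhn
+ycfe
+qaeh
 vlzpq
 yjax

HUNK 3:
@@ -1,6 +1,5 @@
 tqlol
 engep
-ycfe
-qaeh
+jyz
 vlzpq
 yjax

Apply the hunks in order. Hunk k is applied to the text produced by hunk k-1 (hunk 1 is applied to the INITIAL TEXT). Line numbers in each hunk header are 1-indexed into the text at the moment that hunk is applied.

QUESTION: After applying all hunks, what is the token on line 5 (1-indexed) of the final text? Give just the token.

Answer: yjax

Derivation:
Hunk 1: at line 1 remove [ibe] add [kuep] -> 6 lines: tqlol engep kuep bhn vlzpq yjax
Hunk 2: at line 1 remove [kuep,bhn] add [ycfe,qaeh] -> 6 lines: tqlol engep ycfe qaeh vlzpq yjax
Hunk 3: at line 1 remove [ycfe,qaeh] add [jyz] -> 5 lines: tqlol engep jyz vlzpq yjax
Final line 5: yjax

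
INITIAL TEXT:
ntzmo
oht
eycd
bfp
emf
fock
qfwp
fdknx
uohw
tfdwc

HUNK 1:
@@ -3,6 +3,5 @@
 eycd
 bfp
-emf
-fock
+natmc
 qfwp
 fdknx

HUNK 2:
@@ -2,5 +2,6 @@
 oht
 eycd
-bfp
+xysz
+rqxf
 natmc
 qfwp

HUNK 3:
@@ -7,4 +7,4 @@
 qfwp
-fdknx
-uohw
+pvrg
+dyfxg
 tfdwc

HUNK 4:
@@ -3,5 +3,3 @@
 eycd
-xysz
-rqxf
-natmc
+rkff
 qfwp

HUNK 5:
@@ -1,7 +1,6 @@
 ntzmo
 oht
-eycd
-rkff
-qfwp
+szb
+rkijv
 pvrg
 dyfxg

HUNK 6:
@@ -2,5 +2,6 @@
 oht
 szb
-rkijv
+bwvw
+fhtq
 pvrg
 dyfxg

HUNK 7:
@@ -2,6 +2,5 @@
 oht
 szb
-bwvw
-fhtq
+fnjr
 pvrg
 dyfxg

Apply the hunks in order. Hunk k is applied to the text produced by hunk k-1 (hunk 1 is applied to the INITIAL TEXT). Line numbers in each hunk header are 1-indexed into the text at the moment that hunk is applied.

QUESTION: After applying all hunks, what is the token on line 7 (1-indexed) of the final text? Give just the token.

Hunk 1: at line 3 remove [emf,fock] add [natmc] -> 9 lines: ntzmo oht eycd bfp natmc qfwp fdknx uohw tfdwc
Hunk 2: at line 2 remove [bfp] add [xysz,rqxf] -> 10 lines: ntzmo oht eycd xysz rqxf natmc qfwp fdknx uohw tfdwc
Hunk 3: at line 7 remove [fdknx,uohw] add [pvrg,dyfxg] -> 10 lines: ntzmo oht eycd xysz rqxf natmc qfwp pvrg dyfxg tfdwc
Hunk 4: at line 3 remove [xysz,rqxf,natmc] add [rkff] -> 8 lines: ntzmo oht eycd rkff qfwp pvrg dyfxg tfdwc
Hunk 5: at line 1 remove [eycd,rkff,qfwp] add [szb,rkijv] -> 7 lines: ntzmo oht szb rkijv pvrg dyfxg tfdwc
Hunk 6: at line 2 remove [rkijv] add [bwvw,fhtq] -> 8 lines: ntzmo oht szb bwvw fhtq pvrg dyfxg tfdwc
Hunk 7: at line 2 remove [bwvw,fhtq] add [fnjr] -> 7 lines: ntzmo oht szb fnjr pvrg dyfxg tfdwc
Final line 7: tfdwc

Answer: tfdwc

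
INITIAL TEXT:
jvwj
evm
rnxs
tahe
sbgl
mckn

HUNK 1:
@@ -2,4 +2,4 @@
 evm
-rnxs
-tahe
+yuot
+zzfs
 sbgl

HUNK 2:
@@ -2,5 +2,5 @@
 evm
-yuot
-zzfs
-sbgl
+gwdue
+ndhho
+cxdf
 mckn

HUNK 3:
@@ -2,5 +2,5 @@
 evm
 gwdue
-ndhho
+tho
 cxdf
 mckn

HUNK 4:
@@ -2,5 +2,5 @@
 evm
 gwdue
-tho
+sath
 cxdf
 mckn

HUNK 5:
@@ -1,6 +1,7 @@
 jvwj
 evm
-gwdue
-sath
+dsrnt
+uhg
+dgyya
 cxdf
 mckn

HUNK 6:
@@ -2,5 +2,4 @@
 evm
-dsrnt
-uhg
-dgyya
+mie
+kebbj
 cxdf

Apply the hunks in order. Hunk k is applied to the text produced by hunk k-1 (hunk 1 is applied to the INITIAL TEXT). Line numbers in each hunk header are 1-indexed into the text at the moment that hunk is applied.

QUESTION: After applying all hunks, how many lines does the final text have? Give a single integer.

Answer: 6

Derivation:
Hunk 1: at line 2 remove [rnxs,tahe] add [yuot,zzfs] -> 6 lines: jvwj evm yuot zzfs sbgl mckn
Hunk 2: at line 2 remove [yuot,zzfs,sbgl] add [gwdue,ndhho,cxdf] -> 6 lines: jvwj evm gwdue ndhho cxdf mckn
Hunk 3: at line 2 remove [ndhho] add [tho] -> 6 lines: jvwj evm gwdue tho cxdf mckn
Hunk 4: at line 2 remove [tho] add [sath] -> 6 lines: jvwj evm gwdue sath cxdf mckn
Hunk 5: at line 1 remove [gwdue,sath] add [dsrnt,uhg,dgyya] -> 7 lines: jvwj evm dsrnt uhg dgyya cxdf mckn
Hunk 6: at line 2 remove [dsrnt,uhg,dgyya] add [mie,kebbj] -> 6 lines: jvwj evm mie kebbj cxdf mckn
Final line count: 6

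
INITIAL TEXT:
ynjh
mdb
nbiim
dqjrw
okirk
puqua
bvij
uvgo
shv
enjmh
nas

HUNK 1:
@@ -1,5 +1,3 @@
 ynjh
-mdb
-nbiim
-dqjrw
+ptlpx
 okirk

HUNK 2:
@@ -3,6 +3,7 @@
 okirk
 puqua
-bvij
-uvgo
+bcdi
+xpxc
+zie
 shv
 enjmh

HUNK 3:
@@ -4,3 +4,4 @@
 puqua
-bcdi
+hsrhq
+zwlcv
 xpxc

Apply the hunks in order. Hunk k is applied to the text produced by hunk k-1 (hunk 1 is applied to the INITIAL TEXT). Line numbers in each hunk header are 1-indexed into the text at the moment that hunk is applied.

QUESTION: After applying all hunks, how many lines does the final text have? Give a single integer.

Hunk 1: at line 1 remove [mdb,nbiim,dqjrw] add [ptlpx] -> 9 lines: ynjh ptlpx okirk puqua bvij uvgo shv enjmh nas
Hunk 2: at line 3 remove [bvij,uvgo] add [bcdi,xpxc,zie] -> 10 lines: ynjh ptlpx okirk puqua bcdi xpxc zie shv enjmh nas
Hunk 3: at line 4 remove [bcdi] add [hsrhq,zwlcv] -> 11 lines: ynjh ptlpx okirk puqua hsrhq zwlcv xpxc zie shv enjmh nas
Final line count: 11

Answer: 11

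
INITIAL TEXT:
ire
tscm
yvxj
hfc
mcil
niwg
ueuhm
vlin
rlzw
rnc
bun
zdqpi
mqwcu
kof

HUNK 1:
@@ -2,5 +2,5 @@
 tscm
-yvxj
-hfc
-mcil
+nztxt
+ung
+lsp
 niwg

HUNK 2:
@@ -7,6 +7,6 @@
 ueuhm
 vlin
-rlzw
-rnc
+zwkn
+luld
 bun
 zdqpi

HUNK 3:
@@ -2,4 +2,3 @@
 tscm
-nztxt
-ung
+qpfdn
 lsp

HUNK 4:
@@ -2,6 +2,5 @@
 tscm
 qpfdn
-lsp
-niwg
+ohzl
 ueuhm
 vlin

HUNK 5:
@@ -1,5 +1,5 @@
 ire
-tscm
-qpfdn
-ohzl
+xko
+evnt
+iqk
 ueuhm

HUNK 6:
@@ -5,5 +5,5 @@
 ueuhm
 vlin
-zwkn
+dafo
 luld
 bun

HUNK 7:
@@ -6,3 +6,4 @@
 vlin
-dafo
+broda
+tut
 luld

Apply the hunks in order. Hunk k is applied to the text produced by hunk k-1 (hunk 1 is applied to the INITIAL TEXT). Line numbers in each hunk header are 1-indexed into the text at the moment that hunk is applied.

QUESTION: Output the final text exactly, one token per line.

Hunk 1: at line 2 remove [yvxj,hfc,mcil] add [nztxt,ung,lsp] -> 14 lines: ire tscm nztxt ung lsp niwg ueuhm vlin rlzw rnc bun zdqpi mqwcu kof
Hunk 2: at line 7 remove [rlzw,rnc] add [zwkn,luld] -> 14 lines: ire tscm nztxt ung lsp niwg ueuhm vlin zwkn luld bun zdqpi mqwcu kof
Hunk 3: at line 2 remove [nztxt,ung] add [qpfdn] -> 13 lines: ire tscm qpfdn lsp niwg ueuhm vlin zwkn luld bun zdqpi mqwcu kof
Hunk 4: at line 2 remove [lsp,niwg] add [ohzl] -> 12 lines: ire tscm qpfdn ohzl ueuhm vlin zwkn luld bun zdqpi mqwcu kof
Hunk 5: at line 1 remove [tscm,qpfdn,ohzl] add [xko,evnt,iqk] -> 12 lines: ire xko evnt iqk ueuhm vlin zwkn luld bun zdqpi mqwcu kof
Hunk 6: at line 5 remove [zwkn] add [dafo] -> 12 lines: ire xko evnt iqk ueuhm vlin dafo luld bun zdqpi mqwcu kof
Hunk 7: at line 6 remove [dafo] add [broda,tut] -> 13 lines: ire xko evnt iqk ueuhm vlin broda tut luld bun zdqpi mqwcu kof

Answer: ire
xko
evnt
iqk
ueuhm
vlin
broda
tut
luld
bun
zdqpi
mqwcu
kof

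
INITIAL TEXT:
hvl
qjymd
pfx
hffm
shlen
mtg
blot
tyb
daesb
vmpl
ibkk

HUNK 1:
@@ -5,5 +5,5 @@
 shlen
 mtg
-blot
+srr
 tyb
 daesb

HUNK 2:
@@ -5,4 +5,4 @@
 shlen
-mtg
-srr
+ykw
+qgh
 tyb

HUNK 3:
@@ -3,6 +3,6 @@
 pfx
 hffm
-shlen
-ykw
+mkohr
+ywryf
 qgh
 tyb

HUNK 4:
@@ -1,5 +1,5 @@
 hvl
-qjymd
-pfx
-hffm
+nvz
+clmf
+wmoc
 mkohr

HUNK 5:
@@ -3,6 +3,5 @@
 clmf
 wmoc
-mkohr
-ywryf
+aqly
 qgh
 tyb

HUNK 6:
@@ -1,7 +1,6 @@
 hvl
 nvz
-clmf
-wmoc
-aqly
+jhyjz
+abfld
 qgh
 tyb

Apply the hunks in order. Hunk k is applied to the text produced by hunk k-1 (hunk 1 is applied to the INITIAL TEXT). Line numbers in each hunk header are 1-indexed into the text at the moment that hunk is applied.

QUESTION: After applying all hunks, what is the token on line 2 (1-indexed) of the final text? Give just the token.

Hunk 1: at line 5 remove [blot] add [srr] -> 11 lines: hvl qjymd pfx hffm shlen mtg srr tyb daesb vmpl ibkk
Hunk 2: at line 5 remove [mtg,srr] add [ykw,qgh] -> 11 lines: hvl qjymd pfx hffm shlen ykw qgh tyb daesb vmpl ibkk
Hunk 3: at line 3 remove [shlen,ykw] add [mkohr,ywryf] -> 11 lines: hvl qjymd pfx hffm mkohr ywryf qgh tyb daesb vmpl ibkk
Hunk 4: at line 1 remove [qjymd,pfx,hffm] add [nvz,clmf,wmoc] -> 11 lines: hvl nvz clmf wmoc mkohr ywryf qgh tyb daesb vmpl ibkk
Hunk 5: at line 3 remove [mkohr,ywryf] add [aqly] -> 10 lines: hvl nvz clmf wmoc aqly qgh tyb daesb vmpl ibkk
Hunk 6: at line 1 remove [clmf,wmoc,aqly] add [jhyjz,abfld] -> 9 lines: hvl nvz jhyjz abfld qgh tyb daesb vmpl ibkk
Final line 2: nvz

Answer: nvz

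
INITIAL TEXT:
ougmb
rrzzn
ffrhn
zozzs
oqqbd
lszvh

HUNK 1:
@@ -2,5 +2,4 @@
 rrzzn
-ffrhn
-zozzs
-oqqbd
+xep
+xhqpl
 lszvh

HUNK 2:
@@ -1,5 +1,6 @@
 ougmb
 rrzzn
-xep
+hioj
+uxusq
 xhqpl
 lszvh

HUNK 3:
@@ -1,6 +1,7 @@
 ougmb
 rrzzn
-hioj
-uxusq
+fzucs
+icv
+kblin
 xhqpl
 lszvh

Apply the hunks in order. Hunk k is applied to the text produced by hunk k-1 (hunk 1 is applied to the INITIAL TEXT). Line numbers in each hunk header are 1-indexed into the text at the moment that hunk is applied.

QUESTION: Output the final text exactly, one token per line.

Answer: ougmb
rrzzn
fzucs
icv
kblin
xhqpl
lszvh

Derivation:
Hunk 1: at line 2 remove [ffrhn,zozzs,oqqbd] add [xep,xhqpl] -> 5 lines: ougmb rrzzn xep xhqpl lszvh
Hunk 2: at line 1 remove [xep] add [hioj,uxusq] -> 6 lines: ougmb rrzzn hioj uxusq xhqpl lszvh
Hunk 3: at line 1 remove [hioj,uxusq] add [fzucs,icv,kblin] -> 7 lines: ougmb rrzzn fzucs icv kblin xhqpl lszvh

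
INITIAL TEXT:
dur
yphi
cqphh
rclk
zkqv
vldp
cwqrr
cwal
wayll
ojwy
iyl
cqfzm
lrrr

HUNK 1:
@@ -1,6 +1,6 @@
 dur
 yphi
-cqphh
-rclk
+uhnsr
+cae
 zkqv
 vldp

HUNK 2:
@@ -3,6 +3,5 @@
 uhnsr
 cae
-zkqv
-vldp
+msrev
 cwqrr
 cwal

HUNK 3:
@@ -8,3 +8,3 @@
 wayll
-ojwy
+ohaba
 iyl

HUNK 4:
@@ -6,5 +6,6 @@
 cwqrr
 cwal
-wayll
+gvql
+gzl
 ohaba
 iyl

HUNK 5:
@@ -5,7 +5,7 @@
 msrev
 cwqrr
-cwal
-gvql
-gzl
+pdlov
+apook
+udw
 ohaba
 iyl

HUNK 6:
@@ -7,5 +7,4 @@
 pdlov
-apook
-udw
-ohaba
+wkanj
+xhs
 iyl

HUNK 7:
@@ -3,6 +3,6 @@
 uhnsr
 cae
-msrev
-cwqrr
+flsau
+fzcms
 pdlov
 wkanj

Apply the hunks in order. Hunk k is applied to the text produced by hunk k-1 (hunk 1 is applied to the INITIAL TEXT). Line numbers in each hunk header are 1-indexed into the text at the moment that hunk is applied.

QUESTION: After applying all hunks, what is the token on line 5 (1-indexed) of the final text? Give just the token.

Hunk 1: at line 1 remove [cqphh,rclk] add [uhnsr,cae] -> 13 lines: dur yphi uhnsr cae zkqv vldp cwqrr cwal wayll ojwy iyl cqfzm lrrr
Hunk 2: at line 3 remove [zkqv,vldp] add [msrev] -> 12 lines: dur yphi uhnsr cae msrev cwqrr cwal wayll ojwy iyl cqfzm lrrr
Hunk 3: at line 8 remove [ojwy] add [ohaba] -> 12 lines: dur yphi uhnsr cae msrev cwqrr cwal wayll ohaba iyl cqfzm lrrr
Hunk 4: at line 6 remove [wayll] add [gvql,gzl] -> 13 lines: dur yphi uhnsr cae msrev cwqrr cwal gvql gzl ohaba iyl cqfzm lrrr
Hunk 5: at line 5 remove [cwal,gvql,gzl] add [pdlov,apook,udw] -> 13 lines: dur yphi uhnsr cae msrev cwqrr pdlov apook udw ohaba iyl cqfzm lrrr
Hunk 6: at line 7 remove [apook,udw,ohaba] add [wkanj,xhs] -> 12 lines: dur yphi uhnsr cae msrev cwqrr pdlov wkanj xhs iyl cqfzm lrrr
Hunk 7: at line 3 remove [msrev,cwqrr] add [flsau,fzcms] -> 12 lines: dur yphi uhnsr cae flsau fzcms pdlov wkanj xhs iyl cqfzm lrrr
Final line 5: flsau

Answer: flsau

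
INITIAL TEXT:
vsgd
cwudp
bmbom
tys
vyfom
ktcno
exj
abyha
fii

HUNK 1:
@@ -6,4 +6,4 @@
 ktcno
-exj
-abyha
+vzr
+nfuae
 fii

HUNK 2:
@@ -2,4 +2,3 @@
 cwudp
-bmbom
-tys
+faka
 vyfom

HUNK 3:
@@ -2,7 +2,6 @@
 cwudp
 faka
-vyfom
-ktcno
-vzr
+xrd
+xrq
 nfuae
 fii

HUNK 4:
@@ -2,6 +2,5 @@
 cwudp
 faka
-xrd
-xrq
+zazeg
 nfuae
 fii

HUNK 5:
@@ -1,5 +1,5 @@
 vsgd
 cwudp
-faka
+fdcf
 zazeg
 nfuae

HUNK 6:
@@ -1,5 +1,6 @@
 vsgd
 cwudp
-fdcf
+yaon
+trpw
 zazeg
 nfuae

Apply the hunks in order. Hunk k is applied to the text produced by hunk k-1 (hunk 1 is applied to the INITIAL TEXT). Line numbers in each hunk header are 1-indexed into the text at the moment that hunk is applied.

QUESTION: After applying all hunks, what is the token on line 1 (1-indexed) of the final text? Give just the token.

Answer: vsgd

Derivation:
Hunk 1: at line 6 remove [exj,abyha] add [vzr,nfuae] -> 9 lines: vsgd cwudp bmbom tys vyfom ktcno vzr nfuae fii
Hunk 2: at line 2 remove [bmbom,tys] add [faka] -> 8 lines: vsgd cwudp faka vyfom ktcno vzr nfuae fii
Hunk 3: at line 2 remove [vyfom,ktcno,vzr] add [xrd,xrq] -> 7 lines: vsgd cwudp faka xrd xrq nfuae fii
Hunk 4: at line 2 remove [xrd,xrq] add [zazeg] -> 6 lines: vsgd cwudp faka zazeg nfuae fii
Hunk 5: at line 1 remove [faka] add [fdcf] -> 6 lines: vsgd cwudp fdcf zazeg nfuae fii
Hunk 6: at line 1 remove [fdcf] add [yaon,trpw] -> 7 lines: vsgd cwudp yaon trpw zazeg nfuae fii
Final line 1: vsgd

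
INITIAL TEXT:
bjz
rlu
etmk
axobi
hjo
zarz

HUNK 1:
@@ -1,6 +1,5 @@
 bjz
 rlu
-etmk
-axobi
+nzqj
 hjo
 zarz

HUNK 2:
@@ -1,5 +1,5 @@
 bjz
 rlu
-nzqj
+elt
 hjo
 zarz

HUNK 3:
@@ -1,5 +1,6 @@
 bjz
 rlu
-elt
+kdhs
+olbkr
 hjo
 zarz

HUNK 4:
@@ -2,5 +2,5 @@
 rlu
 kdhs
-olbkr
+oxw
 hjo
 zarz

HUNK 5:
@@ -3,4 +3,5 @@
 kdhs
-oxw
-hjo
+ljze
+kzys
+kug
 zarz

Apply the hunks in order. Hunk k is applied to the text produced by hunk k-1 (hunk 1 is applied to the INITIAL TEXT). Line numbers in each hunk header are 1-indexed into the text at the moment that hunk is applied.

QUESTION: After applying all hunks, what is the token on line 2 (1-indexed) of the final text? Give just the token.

Hunk 1: at line 1 remove [etmk,axobi] add [nzqj] -> 5 lines: bjz rlu nzqj hjo zarz
Hunk 2: at line 1 remove [nzqj] add [elt] -> 5 lines: bjz rlu elt hjo zarz
Hunk 3: at line 1 remove [elt] add [kdhs,olbkr] -> 6 lines: bjz rlu kdhs olbkr hjo zarz
Hunk 4: at line 2 remove [olbkr] add [oxw] -> 6 lines: bjz rlu kdhs oxw hjo zarz
Hunk 5: at line 3 remove [oxw,hjo] add [ljze,kzys,kug] -> 7 lines: bjz rlu kdhs ljze kzys kug zarz
Final line 2: rlu

Answer: rlu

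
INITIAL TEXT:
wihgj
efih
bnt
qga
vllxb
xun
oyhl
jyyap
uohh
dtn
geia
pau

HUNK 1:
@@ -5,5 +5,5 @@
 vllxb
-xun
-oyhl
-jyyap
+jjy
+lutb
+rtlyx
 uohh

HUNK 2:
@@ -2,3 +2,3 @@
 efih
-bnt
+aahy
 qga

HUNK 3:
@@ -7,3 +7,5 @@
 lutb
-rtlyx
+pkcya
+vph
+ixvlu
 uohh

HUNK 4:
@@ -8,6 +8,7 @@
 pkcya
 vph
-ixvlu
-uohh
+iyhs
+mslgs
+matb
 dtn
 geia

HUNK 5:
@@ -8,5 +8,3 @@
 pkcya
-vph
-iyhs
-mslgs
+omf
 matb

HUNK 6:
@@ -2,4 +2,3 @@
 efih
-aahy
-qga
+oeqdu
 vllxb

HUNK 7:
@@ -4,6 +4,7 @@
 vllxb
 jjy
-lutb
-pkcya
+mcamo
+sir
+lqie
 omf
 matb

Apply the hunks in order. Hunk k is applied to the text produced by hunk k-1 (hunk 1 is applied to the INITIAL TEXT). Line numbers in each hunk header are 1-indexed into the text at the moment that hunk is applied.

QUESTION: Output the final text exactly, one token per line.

Answer: wihgj
efih
oeqdu
vllxb
jjy
mcamo
sir
lqie
omf
matb
dtn
geia
pau

Derivation:
Hunk 1: at line 5 remove [xun,oyhl,jyyap] add [jjy,lutb,rtlyx] -> 12 lines: wihgj efih bnt qga vllxb jjy lutb rtlyx uohh dtn geia pau
Hunk 2: at line 2 remove [bnt] add [aahy] -> 12 lines: wihgj efih aahy qga vllxb jjy lutb rtlyx uohh dtn geia pau
Hunk 3: at line 7 remove [rtlyx] add [pkcya,vph,ixvlu] -> 14 lines: wihgj efih aahy qga vllxb jjy lutb pkcya vph ixvlu uohh dtn geia pau
Hunk 4: at line 8 remove [ixvlu,uohh] add [iyhs,mslgs,matb] -> 15 lines: wihgj efih aahy qga vllxb jjy lutb pkcya vph iyhs mslgs matb dtn geia pau
Hunk 5: at line 8 remove [vph,iyhs,mslgs] add [omf] -> 13 lines: wihgj efih aahy qga vllxb jjy lutb pkcya omf matb dtn geia pau
Hunk 6: at line 2 remove [aahy,qga] add [oeqdu] -> 12 lines: wihgj efih oeqdu vllxb jjy lutb pkcya omf matb dtn geia pau
Hunk 7: at line 4 remove [lutb,pkcya] add [mcamo,sir,lqie] -> 13 lines: wihgj efih oeqdu vllxb jjy mcamo sir lqie omf matb dtn geia pau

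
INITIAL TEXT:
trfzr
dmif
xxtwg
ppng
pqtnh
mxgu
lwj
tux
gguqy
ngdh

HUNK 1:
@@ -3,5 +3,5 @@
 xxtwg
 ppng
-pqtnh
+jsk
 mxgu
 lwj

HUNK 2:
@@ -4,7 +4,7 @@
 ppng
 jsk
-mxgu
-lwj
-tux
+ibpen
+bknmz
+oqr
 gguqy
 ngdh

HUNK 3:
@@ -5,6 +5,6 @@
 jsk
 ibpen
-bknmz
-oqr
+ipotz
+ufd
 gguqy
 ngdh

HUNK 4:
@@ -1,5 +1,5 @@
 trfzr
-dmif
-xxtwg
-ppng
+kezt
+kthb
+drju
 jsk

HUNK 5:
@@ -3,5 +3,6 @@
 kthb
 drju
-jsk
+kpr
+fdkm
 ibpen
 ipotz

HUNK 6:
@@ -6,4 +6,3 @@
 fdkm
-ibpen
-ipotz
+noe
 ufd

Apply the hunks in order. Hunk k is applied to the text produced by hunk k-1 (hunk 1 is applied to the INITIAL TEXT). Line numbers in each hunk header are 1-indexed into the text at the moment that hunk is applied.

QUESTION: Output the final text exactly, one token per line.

Hunk 1: at line 3 remove [pqtnh] add [jsk] -> 10 lines: trfzr dmif xxtwg ppng jsk mxgu lwj tux gguqy ngdh
Hunk 2: at line 4 remove [mxgu,lwj,tux] add [ibpen,bknmz,oqr] -> 10 lines: trfzr dmif xxtwg ppng jsk ibpen bknmz oqr gguqy ngdh
Hunk 3: at line 5 remove [bknmz,oqr] add [ipotz,ufd] -> 10 lines: trfzr dmif xxtwg ppng jsk ibpen ipotz ufd gguqy ngdh
Hunk 4: at line 1 remove [dmif,xxtwg,ppng] add [kezt,kthb,drju] -> 10 lines: trfzr kezt kthb drju jsk ibpen ipotz ufd gguqy ngdh
Hunk 5: at line 3 remove [jsk] add [kpr,fdkm] -> 11 lines: trfzr kezt kthb drju kpr fdkm ibpen ipotz ufd gguqy ngdh
Hunk 6: at line 6 remove [ibpen,ipotz] add [noe] -> 10 lines: trfzr kezt kthb drju kpr fdkm noe ufd gguqy ngdh

Answer: trfzr
kezt
kthb
drju
kpr
fdkm
noe
ufd
gguqy
ngdh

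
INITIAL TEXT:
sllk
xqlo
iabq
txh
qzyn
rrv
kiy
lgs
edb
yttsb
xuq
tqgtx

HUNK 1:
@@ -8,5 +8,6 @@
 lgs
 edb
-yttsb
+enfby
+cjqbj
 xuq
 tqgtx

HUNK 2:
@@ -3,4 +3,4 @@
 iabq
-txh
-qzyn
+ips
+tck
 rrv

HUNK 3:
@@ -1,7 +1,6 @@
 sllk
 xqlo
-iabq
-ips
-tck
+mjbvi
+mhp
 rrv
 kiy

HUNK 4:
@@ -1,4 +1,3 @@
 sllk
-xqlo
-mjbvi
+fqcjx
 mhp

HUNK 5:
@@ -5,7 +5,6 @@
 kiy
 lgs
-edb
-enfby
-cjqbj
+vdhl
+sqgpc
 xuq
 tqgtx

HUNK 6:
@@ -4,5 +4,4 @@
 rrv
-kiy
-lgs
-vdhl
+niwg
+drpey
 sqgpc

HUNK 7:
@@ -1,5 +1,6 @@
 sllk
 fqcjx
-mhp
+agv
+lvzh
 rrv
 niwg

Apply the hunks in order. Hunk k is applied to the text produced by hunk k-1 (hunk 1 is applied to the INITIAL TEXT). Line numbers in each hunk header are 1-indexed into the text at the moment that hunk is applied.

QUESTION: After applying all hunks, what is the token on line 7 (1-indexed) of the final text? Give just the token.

Hunk 1: at line 8 remove [yttsb] add [enfby,cjqbj] -> 13 lines: sllk xqlo iabq txh qzyn rrv kiy lgs edb enfby cjqbj xuq tqgtx
Hunk 2: at line 3 remove [txh,qzyn] add [ips,tck] -> 13 lines: sllk xqlo iabq ips tck rrv kiy lgs edb enfby cjqbj xuq tqgtx
Hunk 3: at line 1 remove [iabq,ips,tck] add [mjbvi,mhp] -> 12 lines: sllk xqlo mjbvi mhp rrv kiy lgs edb enfby cjqbj xuq tqgtx
Hunk 4: at line 1 remove [xqlo,mjbvi] add [fqcjx] -> 11 lines: sllk fqcjx mhp rrv kiy lgs edb enfby cjqbj xuq tqgtx
Hunk 5: at line 5 remove [edb,enfby,cjqbj] add [vdhl,sqgpc] -> 10 lines: sllk fqcjx mhp rrv kiy lgs vdhl sqgpc xuq tqgtx
Hunk 6: at line 4 remove [kiy,lgs,vdhl] add [niwg,drpey] -> 9 lines: sllk fqcjx mhp rrv niwg drpey sqgpc xuq tqgtx
Hunk 7: at line 1 remove [mhp] add [agv,lvzh] -> 10 lines: sllk fqcjx agv lvzh rrv niwg drpey sqgpc xuq tqgtx
Final line 7: drpey

Answer: drpey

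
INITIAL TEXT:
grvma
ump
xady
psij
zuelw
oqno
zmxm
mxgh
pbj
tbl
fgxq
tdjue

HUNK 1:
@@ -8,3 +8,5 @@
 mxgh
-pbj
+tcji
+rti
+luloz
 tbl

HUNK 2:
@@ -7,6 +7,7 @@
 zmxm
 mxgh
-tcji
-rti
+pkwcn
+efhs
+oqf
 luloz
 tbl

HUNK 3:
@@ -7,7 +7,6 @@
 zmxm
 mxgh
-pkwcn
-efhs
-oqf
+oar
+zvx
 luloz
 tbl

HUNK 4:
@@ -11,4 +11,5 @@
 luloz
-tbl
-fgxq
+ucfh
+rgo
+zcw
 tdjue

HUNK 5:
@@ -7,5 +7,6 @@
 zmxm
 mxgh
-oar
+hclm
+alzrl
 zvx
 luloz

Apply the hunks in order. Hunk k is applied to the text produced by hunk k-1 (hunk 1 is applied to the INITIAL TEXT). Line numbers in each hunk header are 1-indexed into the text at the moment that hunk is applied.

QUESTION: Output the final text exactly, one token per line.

Hunk 1: at line 8 remove [pbj] add [tcji,rti,luloz] -> 14 lines: grvma ump xady psij zuelw oqno zmxm mxgh tcji rti luloz tbl fgxq tdjue
Hunk 2: at line 7 remove [tcji,rti] add [pkwcn,efhs,oqf] -> 15 lines: grvma ump xady psij zuelw oqno zmxm mxgh pkwcn efhs oqf luloz tbl fgxq tdjue
Hunk 3: at line 7 remove [pkwcn,efhs,oqf] add [oar,zvx] -> 14 lines: grvma ump xady psij zuelw oqno zmxm mxgh oar zvx luloz tbl fgxq tdjue
Hunk 4: at line 11 remove [tbl,fgxq] add [ucfh,rgo,zcw] -> 15 lines: grvma ump xady psij zuelw oqno zmxm mxgh oar zvx luloz ucfh rgo zcw tdjue
Hunk 5: at line 7 remove [oar] add [hclm,alzrl] -> 16 lines: grvma ump xady psij zuelw oqno zmxm mxgh hclm alzrl zvx luloz ucfh rgo zcw tdjue

Answer: grvma
ump
xady
psij
zuelw
oqno
zmxm
mxgh
hclm
alzrl
zvx
luloz
ucfh
rgo
zcw
tdjue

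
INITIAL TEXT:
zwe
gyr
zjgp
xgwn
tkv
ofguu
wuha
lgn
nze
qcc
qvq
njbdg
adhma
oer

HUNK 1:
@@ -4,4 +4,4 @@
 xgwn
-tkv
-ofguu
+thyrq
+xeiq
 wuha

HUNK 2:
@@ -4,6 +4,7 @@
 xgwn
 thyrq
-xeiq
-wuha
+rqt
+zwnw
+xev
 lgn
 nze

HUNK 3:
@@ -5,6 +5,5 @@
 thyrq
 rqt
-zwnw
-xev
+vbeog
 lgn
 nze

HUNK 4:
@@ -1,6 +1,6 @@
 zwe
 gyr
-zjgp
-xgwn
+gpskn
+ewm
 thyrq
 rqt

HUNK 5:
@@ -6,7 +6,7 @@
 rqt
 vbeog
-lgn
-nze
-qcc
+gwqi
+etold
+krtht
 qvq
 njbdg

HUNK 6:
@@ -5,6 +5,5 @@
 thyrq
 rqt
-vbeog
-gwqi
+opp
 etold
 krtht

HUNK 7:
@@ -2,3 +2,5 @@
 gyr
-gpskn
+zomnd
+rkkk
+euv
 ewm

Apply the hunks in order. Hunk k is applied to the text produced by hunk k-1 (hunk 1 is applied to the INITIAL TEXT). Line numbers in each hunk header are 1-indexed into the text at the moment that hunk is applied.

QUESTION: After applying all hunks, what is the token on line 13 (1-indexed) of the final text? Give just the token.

Hunk 1: at line 4 remove [tkv,ofguu] add [thyrq,xeiq] -> 14 lines: zwe gyr zjgp xgwn thyrq xeiq wuha lgn nze qcc qvq njbdg adhma oer
Hunk 2: at line 4 remove [xeiq,wuha] add [rqt,zwnw,xev] -> 15 lines: zwe gyr zjgp xgwn thyrq rqt zwnw xev lgn nze qcc qvq njbdg adhma oer
Hunk 3: at line 5 remove [zwnw,xev] add [vbeog] -> 14 lines: zwe gyr zjgp xgwn thyrq rqt vbeog lgn nze qcc qvq njbdg adhma oer
Hunk 4: at line 1 remove [zjgp,xgwn] add [gpskn,ewm] -> 14 lines: zwe gyr gpskn ewm thyrq rqt vbeog lgn nze qcc qvq njbdg adhma oer
Hunk 5: at line 6 remove [lgn,nze,qcc] add [gwqi,etold,krtht] -> 14 lines: zwe gyr gpskn ewm thyrq rqt vbeog gwqi etold krtht qvq njbdg adhma oer
Hunk 6: at line 5 remove [vbeog,gwqi] add [opp] -> 13 lines: zwe gyr gpskn ewm thyrq rqt opp etold krtht qvq njbdg adhma oer
Hunk 7: at line 2 remove [gpskn] add [zomnd,rkkk,euv] -> 15 lines: zwe gyr zomnd rkkk euv ewm thyrq rqt opp etold krtht qvq njbdg adhma oer
Final line 13: njbdg

Answer: njbdg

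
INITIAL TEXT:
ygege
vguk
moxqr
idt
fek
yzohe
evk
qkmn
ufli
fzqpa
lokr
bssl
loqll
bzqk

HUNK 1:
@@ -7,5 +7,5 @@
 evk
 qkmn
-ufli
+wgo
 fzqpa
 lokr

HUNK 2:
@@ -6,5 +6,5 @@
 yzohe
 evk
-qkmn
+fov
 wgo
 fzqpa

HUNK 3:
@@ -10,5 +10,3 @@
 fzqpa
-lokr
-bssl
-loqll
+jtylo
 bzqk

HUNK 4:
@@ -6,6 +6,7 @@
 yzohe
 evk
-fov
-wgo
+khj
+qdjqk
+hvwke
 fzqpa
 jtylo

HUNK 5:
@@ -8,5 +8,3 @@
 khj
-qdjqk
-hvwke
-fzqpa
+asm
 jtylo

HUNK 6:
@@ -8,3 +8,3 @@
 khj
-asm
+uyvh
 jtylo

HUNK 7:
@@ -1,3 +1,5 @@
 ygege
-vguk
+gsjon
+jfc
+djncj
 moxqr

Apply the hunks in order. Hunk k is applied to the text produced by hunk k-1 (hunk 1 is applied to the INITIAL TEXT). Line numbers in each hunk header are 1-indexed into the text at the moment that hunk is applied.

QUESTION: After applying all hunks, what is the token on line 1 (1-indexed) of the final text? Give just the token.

Hunk 1: at line 7 remove [ufli] add [wgo] -> 14 lines: ygege vguk moxqr idt fek yzohe evk qkmn wgo fzqpa lokr bssl loqll bzqk
Hunk 2: at line 6 remove [qkmn] add [fov] -> 14 lines: ygege vguk moxqr idt fek yzohe evk fov wgo fzqpa lokr bssl loqll bzqk
Hunk 3: at line 10 remove [lokr,bssl,loqll] add [jtylo] -> 12 lines: ygege vguk moxqr idt fek yzohe evk fov wgo fzqpa jtylo bzqk
Hunk 4: at line 6 remove [fov,wgo] add [khj,qdjqk,hvwke] -> 13 lines: ygege vguk moxqr idt fek yzohe evk khj qdjqk hvwke fzqpa jtylo bzqk
Hunk 5: at line 8 remove [qdjqk,hvwke,fzqpa] add [asm] -> 11 lines: ygege vguk moxqr idt fek yzohe evk khj asm jtylo bzqk
Hunk 6: at line 8 remove [asm] add [uyvh] -> 11 lines: ygege vguk moxqr idt fek yzohe evk khj uyvh jtylo bzqk
Hunk 7: at line 1 remove [vguk] add [gsjon,jfc,djncj] -> 13 lines: ygege gsjon jfc djncj moxqr idt fek yzohe evk khj uyvh jtylo bzqk
Final line 1: ygege

Answer: ygege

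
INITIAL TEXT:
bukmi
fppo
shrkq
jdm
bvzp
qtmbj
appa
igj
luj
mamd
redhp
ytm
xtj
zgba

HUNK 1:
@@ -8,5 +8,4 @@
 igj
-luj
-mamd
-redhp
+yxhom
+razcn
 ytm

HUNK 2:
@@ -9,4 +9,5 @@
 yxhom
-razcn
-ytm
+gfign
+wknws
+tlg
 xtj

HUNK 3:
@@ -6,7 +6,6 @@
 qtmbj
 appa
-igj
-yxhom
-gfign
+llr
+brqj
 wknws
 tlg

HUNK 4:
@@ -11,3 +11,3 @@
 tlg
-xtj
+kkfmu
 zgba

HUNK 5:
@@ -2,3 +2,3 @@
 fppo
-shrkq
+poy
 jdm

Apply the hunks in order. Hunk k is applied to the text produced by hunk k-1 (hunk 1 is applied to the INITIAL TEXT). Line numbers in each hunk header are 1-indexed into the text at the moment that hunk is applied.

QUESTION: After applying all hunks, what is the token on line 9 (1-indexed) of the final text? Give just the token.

Answer: brqj

Derivation:
Hunk 1: at line 8 remove [luj,mamd,redhp] add [yxhom,razcn] -> 13 lines: bukmi fppo shrkq jdm bvzp qtmbj appa igj yxhom razcn ytm xtj zgba
Hunk 2: at line 9 remove [razcn,ytm] add [gfign,wknws,tlg] -> 14 lines: bukmi fppo shrkq jdm bvzp qtmbj appa igj yxhom gfign wknws tlg xtj zgba
Hunk 3: at line 6 remove [igj,yxhom,gfign] add [llr,brqj] -> 13 lines: bukmi fppo shrkq jdm bvzp qtmbj appa llr brqj wknws tlg xtj zgba
Hunk 4: at line 11 remove [xtj] add [kkfmu] -> 13 lines: bukmi fppo shrkq jdm bvzp qtmbj appa llr brqj wknws tlg kkfmu zgba
Hunk 5: at line 2 remove [shrkq] add [poy] -> 13 lines: bukmi fppo poy jdm bvzp qtmbj appa llr brqj wknws tlg kkfmu zgba
Final line 9: brqj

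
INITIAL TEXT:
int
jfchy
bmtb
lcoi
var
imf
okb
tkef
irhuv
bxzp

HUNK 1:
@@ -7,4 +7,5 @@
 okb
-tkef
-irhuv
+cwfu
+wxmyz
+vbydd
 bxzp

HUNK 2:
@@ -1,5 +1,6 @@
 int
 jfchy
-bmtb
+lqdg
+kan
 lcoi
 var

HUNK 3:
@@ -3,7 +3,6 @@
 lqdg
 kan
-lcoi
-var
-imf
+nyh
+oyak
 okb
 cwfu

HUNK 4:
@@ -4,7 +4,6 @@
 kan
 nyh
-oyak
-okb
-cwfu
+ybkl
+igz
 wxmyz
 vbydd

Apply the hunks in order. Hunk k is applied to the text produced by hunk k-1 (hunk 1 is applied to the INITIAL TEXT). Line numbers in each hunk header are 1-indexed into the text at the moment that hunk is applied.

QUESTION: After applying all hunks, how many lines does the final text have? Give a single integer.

Answer: 10

Derivation:
Hunk 1: at line 7 remove [tkef,irhuv] add [cwfu,wxmyz,vbydd] -> 11 lines: int jfchy bmtb lcoi var imf okb cwfu wxmyz vbydd bxzp
Hunk 2: at line 1 remove [bmtb] add [lqdg,kan] -> 12 lines: int jfchy lqdg kan lcoi var imf okb cwfu wxmyz vbydd bxzp
Hunk 3: at line 3 remove [lcoi,var,imf] add [nyh,oyak] -> 11 lines: int jfchy lqdg kan nyh oyak okb cwfu wxmyz vbydd bxzp
Hunk 4: at line 4 remove [oyak,okb,cwfu] add [ybkl,igz] -> 10 lines: int jfchy lqdg kan nyh ybkl igz wxmyz vbydd bxzp
Final line count: 10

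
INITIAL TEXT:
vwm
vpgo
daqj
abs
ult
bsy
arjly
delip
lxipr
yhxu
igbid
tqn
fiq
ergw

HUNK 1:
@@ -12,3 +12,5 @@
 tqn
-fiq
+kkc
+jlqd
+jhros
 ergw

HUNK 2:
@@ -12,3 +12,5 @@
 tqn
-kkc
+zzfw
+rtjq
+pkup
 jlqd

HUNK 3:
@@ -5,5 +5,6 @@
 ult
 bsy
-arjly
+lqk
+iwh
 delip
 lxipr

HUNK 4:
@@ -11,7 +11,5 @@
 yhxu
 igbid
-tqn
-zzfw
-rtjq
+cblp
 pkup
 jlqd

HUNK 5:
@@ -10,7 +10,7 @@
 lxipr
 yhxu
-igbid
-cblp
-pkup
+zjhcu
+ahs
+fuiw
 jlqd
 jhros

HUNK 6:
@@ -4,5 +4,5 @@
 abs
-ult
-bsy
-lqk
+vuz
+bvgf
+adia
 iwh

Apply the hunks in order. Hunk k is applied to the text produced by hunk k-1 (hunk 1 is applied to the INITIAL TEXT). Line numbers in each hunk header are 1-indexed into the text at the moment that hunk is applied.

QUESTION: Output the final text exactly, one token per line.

Hunk 1: at line 12 remove [fiq] add [kkc,jlqd,jhros] -> 16 lines: vwm vpgo daqj abs ult bsy arjly delip lxipr yhxu igbid tqn kkc jlqd jhros ergw
Hunk 2: at line 12 remove [kkc] add [zzfw,rtjq,pkup] -> 18 lines: vwm vpgo daqj abs ult bsy arjly delip lxipr yhxu igbid tqn zzfw rtjq pkup jlqd jhros ergw
Hunk 3: at line 5 remove [arjly] add [lqk,iwh] -> 19 lines: vwm vpgo daqj abs ult bsy lqk iwh delip lxipr yhxu igbid tqn zzfw rtjq pkup jlqd jhros ergw
Hunk 4: at line 11 remove [tqn,zzfw,rtjq] add [cblp] -> 17 lines: vwm vpgo daqj abs ult bsy lqk iwh delip lxipr yhxu igbid cblp pkup jlqd jhros ergw
Hunk 5: at line 10 remove [igbid,cblp,pkup] add [zjhcu,ahs,fuiw] -> 17 lines: vwm vpgo daqj abs ult bsy lqk iwh delip lxipr yhxu zjhcu ahs fuiw jlqd jhros ergw
Hunk 6: at line 4 remove [ult,bsy,lqk] add [vuz,bvgf,adia] -> 17 lines: vwm vpgo daqj abs vuz bvgf adia iwh delip lxipr yhxu zjhcu ahs fuiw jlqd jhros ergw

Answer: vwm
vpgo
daqj
abs
vuz
bvgf
adia
iwh
delip
lxipr
yhxu
zjhcu
ahs
fuiw
jlqd
jhros
ergw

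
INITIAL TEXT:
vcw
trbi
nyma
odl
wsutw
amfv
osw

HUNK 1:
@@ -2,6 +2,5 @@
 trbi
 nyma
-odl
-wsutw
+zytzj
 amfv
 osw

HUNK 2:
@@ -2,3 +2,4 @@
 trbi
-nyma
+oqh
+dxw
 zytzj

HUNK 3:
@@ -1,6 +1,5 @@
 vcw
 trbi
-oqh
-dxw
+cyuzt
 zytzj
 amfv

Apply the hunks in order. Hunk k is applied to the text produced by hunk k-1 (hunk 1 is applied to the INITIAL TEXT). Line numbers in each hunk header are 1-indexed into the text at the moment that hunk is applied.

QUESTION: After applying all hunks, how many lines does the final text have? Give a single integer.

Hunk 1: at line 2 remove [odl,wsutw] add [zytzj] -> 6 lines: vcw trbi nyma zytzj amfv osw
Hunk 2: at line 2 remove [nyma] add [oqh,dxw] -> 7 lines: vcw trbi oqh dxw zytzj amfv osw
Hunk 3: at line 1 remove [oqh,dxw] add [cyuzt] -> 6 lines: vcw trbi cyuzt zytzj amfv osw
Final line count: 6

Answer: 6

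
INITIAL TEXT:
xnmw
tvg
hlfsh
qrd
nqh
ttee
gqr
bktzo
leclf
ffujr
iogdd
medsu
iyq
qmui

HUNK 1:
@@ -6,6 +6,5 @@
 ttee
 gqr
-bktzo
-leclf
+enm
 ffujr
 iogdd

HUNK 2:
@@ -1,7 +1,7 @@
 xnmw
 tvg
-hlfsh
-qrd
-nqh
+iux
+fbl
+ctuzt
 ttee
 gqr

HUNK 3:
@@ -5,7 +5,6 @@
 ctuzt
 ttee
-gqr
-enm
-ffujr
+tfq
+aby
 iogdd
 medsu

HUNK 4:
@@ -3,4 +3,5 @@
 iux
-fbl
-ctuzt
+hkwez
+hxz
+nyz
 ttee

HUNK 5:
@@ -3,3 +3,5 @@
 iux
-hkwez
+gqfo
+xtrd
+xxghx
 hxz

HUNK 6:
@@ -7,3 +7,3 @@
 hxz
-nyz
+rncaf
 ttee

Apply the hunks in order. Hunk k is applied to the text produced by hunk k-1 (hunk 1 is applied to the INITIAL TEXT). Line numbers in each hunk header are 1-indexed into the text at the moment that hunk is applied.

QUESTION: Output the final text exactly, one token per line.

Answer: xnmw
tvg
iux
gqfo
xtrd
xxghx
hxz
rncaf
ttee
tfq
aby
iogdd
medsu
iyq
qmui

Derivation:
Hunk 1: at line 6 remove [bktzo,leclf] add [enm] -> 13 lines: xnmw tvg hlfsh qrd nqh ttee gqr enm ffujr iogdd medsu iyq qmui
Hunk 2: at line 1 remove [hlfsh,qrd,nqh] add [iux,fbl,ctuzt] -> 13 lines: xnmw tvg iux fbl ctuzt ttee gqr enm ffujr iogdd medsu iyq qmui
Hunk 3: at line 5 remove [gqr,enm,ffujr] add [tfq,aby] -> 12 lines: xnmw tvg iux fbl ctuzt ttee tfq aby iogdd medsu iyq qmui
Hunk 4: at line 3 remove [fbl,ctuzt] add [hkwez,hxz,nyz] -> 13 lines: xnmw tvg iux hkwez hxz nyz ttee tfq aby iogdd medsu iyq qmui
Hunk 5: at line 3 remove [hkwez] add [gqfo,xtrd,xxghx] -> 15 lines: xnmw tvg iux gqfo xtrd xxghx hxz nyz ttee tfq aby iogdd medsu iyq qmui
Hunk 6: at line 7 remove [nyz] add [rncaf] -> 15 lines: xnmw tvg iux gqfo xtrd xxghx hxz rncaf ttee tfq aby iogdd medsu iyq qmui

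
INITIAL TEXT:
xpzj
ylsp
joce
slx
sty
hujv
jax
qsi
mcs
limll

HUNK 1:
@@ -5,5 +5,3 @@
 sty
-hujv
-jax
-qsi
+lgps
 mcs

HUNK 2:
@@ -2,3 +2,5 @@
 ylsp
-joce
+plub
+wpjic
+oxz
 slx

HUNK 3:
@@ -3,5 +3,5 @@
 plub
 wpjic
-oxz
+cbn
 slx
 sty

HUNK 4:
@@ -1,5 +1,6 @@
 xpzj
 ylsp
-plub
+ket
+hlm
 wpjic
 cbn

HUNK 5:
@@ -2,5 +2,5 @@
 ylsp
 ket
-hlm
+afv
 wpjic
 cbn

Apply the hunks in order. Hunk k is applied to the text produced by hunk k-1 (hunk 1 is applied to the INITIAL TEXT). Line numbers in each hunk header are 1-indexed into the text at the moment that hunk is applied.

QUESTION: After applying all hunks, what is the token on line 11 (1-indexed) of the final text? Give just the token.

Answer: limll

Derivation:
Hunk 1: at line 5 remove [hujv,jax,qsi] add [lgps] -> 8 lines: xpzj ylsp joce slx sty lgps mcs limll
Hunk 2: at line 2 remove [joce] add [plub,wpjic,oxz] -> 10 lines: xpzj ylsp plub wpjic oxz slx sty lgps mcs limll
Hunk 3: at line 3 remove [oxz] add [cbn] -> 10 lines: xpzj ylsp plub wpjic cbn slx sty lgps mcs limll
Hunk 4: at line 1 remove [plub] add [ket,hlm] -> 11 lines: xpzj ylsp ket hlm wpjic cbn slx sty lgps mcs limll
Hunk 5: at line 2 remove [hlm] add [afv] -> 11 lines: xpzj ylsp ket afv wpjic cbn slx sty lgps mcs limll
Final line 11: limll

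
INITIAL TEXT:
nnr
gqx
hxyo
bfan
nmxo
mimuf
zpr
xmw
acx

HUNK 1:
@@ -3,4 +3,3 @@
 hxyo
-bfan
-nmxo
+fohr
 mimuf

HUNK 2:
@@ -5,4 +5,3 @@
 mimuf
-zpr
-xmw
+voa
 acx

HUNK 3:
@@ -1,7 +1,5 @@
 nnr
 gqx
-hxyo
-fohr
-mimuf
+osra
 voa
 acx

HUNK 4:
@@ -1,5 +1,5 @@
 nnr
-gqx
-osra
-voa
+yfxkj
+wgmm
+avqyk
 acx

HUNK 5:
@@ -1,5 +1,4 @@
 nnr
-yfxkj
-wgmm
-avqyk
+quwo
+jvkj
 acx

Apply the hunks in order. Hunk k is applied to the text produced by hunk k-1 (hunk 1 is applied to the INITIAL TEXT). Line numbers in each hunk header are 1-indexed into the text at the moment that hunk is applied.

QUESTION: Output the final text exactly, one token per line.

Hunk 1: at line 3 remove [bfan,nmxo] add [fohr] -> 8 lines: nnr gqx hxyo fohr mimuf zpr xmw acx
Hunk 2: at line 5 remove [zpr,xmw] add [voa] -> 7 lines: nnr gqx hxyo fohr mimuf voa acx
Hunk 3: at line 1 remove [hxyo,fohr,mimuf] add [osra] -> 5 lines: nnr gqx osra voa acx
Hunk 4: at line 1 remove [gqx,osra,voa] add [yfxkj,wgmm,avqyk] -> 5 lines: nnr yfxkj wgmm avqyk acx
Hunk 5: at line 1 remove [yfxkj,wgmm,avqyk] add [quwo,jvkj] -> 4 lines: nnr quwo jvkj acx

Answer: nnr
quwo
jvkj
acx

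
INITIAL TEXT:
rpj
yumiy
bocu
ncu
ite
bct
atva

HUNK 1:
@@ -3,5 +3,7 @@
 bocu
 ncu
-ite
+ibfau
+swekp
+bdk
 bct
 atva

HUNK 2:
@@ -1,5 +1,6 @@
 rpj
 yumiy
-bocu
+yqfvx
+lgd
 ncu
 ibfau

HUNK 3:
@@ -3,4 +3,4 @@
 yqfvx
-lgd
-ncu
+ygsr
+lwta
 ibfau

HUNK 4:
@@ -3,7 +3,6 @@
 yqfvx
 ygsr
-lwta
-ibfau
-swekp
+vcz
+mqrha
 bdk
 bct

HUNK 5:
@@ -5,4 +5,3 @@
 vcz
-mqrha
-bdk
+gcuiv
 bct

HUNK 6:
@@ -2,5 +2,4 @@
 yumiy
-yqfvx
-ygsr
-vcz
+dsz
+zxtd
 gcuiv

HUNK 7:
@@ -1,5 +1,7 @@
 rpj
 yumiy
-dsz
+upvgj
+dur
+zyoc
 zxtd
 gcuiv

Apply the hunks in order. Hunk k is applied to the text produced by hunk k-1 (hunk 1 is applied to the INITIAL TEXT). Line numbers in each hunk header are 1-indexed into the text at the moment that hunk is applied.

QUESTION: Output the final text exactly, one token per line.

Hunk 1: at line 3 remove [ite] add [ibfau,swekp,bdk] -> 9 lines: rpj yumiy bocu ncu ibfau swekp bdk bct atva
Hunk 2: at line 1 remove [bocu] add [yqfvx,lgd] -> 10 lines: rpj yumiy yqfvx lgd ncu ibfau swekp bdk bct atva
Hunk 3: at line 3 remove [lgd,ncu] add [ygsr,lwta] -> 10 lines: rpj yumiy yqfvx ygsr lwta ibfau swekp bdk bct atva
Hunk 4: at line 3 remove [lwta,ibfau,swekp] add [vcz,mqrha] -> 9 lines: rpj yumiy yqfvx ygsr vcz mqrha bdk bct atva
Hunk 5: at line 5 remove [mqrha,bdk] add [gcuiv] -> 8 lines: rpj yumiy yqfvx ygsr vcz gcuiv bct atva
Hunk 6: at line 2 remove [yqfvx,ygsr,vcz] add [dsz,zxtd] -> 7 lines: rpj yumiy dsz zxtd gcuiv bct atva
Hunk 7: at line 1 remove [dsz] add [upvgj,dur,zyoc] -> 9 lines: rpj yumiy upvgj dur zyoc zxtd gcuiv bct atva

Answer: rpj
yumiy
upvgj
dur
zyoc
zxtd
gcuiv
bct
atva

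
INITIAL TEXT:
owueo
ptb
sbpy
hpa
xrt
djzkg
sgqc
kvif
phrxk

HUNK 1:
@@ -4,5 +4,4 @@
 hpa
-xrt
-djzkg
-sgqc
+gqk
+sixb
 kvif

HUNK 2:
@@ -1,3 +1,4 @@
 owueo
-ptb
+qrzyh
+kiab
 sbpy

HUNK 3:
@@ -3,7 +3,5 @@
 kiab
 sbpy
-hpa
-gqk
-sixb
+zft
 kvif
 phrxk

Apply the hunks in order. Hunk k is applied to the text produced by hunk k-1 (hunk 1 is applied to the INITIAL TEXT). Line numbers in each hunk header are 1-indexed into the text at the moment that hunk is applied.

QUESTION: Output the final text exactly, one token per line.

Hunk 1: at line 4 remove [xrt,djzkg,sgqc] add [gqk,sixb] -> 8 lines: owueo ptb sbpy hpa gqk sixb kvif phrxk
Hunk 2: at line 1 remove [ptb] add [qrzyh,kiab] -> 9 lines: owueo qrzyh kiab sbpy hpa gqk sixb kvif phrxk
Hunk 3: at line 3 remove [hpa,gqk,sixb] add [zft] -> 7 lines: owueo qrzyh kiab sbpy zft kvif phrxk

Answer: owueo
qrzyh
kiab
sbpy
zft
kvif
phrxk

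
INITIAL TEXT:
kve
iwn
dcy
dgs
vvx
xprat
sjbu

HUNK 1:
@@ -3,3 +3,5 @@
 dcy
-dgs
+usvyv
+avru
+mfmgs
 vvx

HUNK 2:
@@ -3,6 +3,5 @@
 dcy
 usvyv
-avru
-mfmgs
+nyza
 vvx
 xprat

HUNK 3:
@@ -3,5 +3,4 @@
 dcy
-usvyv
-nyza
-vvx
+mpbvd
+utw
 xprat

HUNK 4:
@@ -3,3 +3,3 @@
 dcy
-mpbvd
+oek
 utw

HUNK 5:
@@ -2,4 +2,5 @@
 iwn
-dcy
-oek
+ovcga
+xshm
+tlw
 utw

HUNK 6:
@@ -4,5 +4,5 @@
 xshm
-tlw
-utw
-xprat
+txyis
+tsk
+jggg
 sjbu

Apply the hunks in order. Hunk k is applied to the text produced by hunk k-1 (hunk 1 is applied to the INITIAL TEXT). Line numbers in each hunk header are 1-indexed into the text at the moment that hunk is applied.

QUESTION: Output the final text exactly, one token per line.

Hunk 1: at line 3 remove [dgs] add [usvyv,avru,mfmgs] -> 9 lines: kve iwn dcy usvyv avru mfmgs vvx xprat sjbu
Hunk 2: at line 3 remove [avru,mfmgs] add [nyza] -> 8 lines: kve iwn dcy usvyv nyza vvx xprat sjbu
Hunk 3: at line 3 remove [usvyv,nyza,vvx] add [mpbvd,utw] -> 7 lines: kve iwn dcy mpbvd utw xprat sjbu
Hunk 4: at line 3 remove [mpbvd] add [oek] -> 7 lines: kve iwn dcy oek utw xprat sjbu
Hunk 5: at line 2 remove [dcy,oek] add [ovcga,xshm,tlw] -> 8 lines: kve iwn ovcga xshm tlw utw xprat sjbu
Hunk 6: at line 4 remove [tlw,utw,xprat] add [txyis,tsk,jggg] -> 8 lines: kve iwn ovcga xshm txyis tsk jggg sjbu

Answer: kve
iwn
ovcga
xshm
txyis
tsk
jggg
sjbu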